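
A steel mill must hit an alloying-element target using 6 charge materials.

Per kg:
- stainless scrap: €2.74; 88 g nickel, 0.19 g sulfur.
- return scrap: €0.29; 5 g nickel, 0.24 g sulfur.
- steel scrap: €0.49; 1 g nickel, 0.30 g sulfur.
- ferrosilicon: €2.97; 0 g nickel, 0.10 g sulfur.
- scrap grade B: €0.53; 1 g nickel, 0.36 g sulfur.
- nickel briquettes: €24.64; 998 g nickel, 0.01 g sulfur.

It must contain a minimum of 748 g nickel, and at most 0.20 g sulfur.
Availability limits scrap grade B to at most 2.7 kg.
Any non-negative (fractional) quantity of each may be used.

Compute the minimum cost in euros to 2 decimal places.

€18.47

This is a linear program. Let x1 = kg of stainless scrap, x2 = kg of return scrap, x3 = kg of steel scrap, x4 = kg of ferrosilicon, x5 = kg of scrap grade B, x6 = kg of nickel briquettes.
Minimize 2.74x1 + 0.29x2 + 0.49x3 + 2.97x4 + 0.53x5 + 24.64x6 s.t.:
  88x1 + 5x2 + 1x3 + 1x5 + 998x6 ≥ 748   (nickel)
  0.19x1 + 0.24x2 + 0.3x3 + 0.1x4 + 0.36x5 + 0.01x6 ≤ 0.2   (sulfur)
  x5 ≤ 2.7
  x1, x2, x3, x4, x5, x6 ≥ 0.
The cheapest feasible vertex uses only nickel briquettes; stainless scrap, return scrap, steel scrap, ferrosilicon, scrap grade B are not used. There the nickel constraint is tight.
Solving gives x6 = 0.7495.
Hence cost = 24.64·0.7495 = €18.4677.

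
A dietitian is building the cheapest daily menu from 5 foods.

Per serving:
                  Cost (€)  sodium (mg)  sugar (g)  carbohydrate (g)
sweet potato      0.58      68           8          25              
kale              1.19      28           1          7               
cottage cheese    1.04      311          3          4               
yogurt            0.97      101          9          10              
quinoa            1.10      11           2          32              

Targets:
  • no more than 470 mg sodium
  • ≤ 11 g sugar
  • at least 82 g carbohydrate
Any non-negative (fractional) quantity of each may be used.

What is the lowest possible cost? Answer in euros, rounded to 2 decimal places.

Let x1 = servings of sweet potato, x2 = servings of kale, x3 = servings of cottage cheese, x4 = servings of yogurt, x5 = servings of quinoa.
Minimise 0.58x1 + 1.19x2 + 1.04x3 + 0.97x4 + 1.1x5 with:
  68x1 + 28x2 + 311x3 + 101x4 + 11x5 ≤ 470   (sodium)
  8x1 + 1x2 + 3x3 + 9x4 + 2x5 ≤ 11   (sugar)
  25x1 + 7x2 + 4x3 + 10x4 + 32x5 ≥ 82   (carbohydrate)
  x1, x2, x3, x4, x5 ≥ 0.
The optimal basis is {sweet potato, quinoa}; kale, cottage cheese, yogurt drop out. There the sugar and carbohydrate constraints are tight.
Optimal quantities: sweet potato = 0.9126 servings, quinoa = 1.85 servings.
Total cost: 0.58·0.9126 + 1.1·1.85 = 2.5643.

€2.56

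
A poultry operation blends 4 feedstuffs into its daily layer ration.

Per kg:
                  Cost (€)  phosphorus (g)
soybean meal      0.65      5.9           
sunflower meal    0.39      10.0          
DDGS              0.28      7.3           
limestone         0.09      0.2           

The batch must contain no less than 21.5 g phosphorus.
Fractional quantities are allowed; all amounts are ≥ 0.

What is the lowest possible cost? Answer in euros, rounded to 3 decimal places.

€0.825

Treat it as an LP. Let x1 = kg of soybean meal, x2 = kg of sunflower meal, x3 = kg of DDGS, x4 = kg of limestone.
Minimize 0.65x1 + 0.39x2 + 0.28x3 + 0.09x4 subject to:
  5.9x1 + 10x2 + 7.3x3 + 0.2x4 ≥ 21.5   (phosphorus)
  x1, x2, x3, x4 ≥ 0.
The optimal basis is {DDGS}; soybean meal, sunflower meal, limestone drop out. There the phosphorus constraint is tight.
So DDGS = 2.945 kg.
Objective = 0.28·2.945 = 0.82460.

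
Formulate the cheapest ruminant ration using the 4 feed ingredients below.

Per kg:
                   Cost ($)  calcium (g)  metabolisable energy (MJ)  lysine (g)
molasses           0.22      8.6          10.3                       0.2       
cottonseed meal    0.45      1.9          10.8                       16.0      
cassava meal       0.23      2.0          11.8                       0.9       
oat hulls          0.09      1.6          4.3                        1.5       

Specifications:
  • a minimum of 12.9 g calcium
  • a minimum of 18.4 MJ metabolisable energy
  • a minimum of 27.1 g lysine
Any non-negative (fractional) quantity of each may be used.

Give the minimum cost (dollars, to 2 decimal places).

Set it up as a linear program. Let x1 = kg of molasses, x2 = kg of cottonseed meal, x3 = kg of cassava meal, x4 = kg of oat hulls.
Minimise 0.22x1 + 0.45x2 + 0.23x3 + 0.09x4 with:
  8.6x1 + 1.9x2 + 2x3 + 1.6x4 ≥ 12.9   (calcium)
  10.3x1 + 10.8x2 + 11.8x3 + 4.3x4 ≥ 18.4   (metabolisable energy)
  0.2x1 + 16x2 + 0.9x3 + 1.5x4 ≥ 27.1   (lysine)
  x1, x2, x3, x4 ≥ 0.
The optimal basis is {molasses, cottonseed meal}; cassava meal, oat hulls drop out. There the calcium and lysine constraints are tight.
Optimal quantities: molasses = 1.129 kg, cottonseed meal = 1.68 kg.
Cost = 0.22·1.129 + 0.45·1.68 = 1.0044.

$1.00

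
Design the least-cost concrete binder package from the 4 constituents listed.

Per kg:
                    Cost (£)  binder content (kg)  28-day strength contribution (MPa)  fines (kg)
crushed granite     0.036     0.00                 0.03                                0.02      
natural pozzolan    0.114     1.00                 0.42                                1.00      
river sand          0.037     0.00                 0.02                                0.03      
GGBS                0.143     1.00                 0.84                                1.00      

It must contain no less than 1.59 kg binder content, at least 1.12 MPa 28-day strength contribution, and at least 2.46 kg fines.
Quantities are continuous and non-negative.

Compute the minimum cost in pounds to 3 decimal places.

Treat it as an LP. Let x1 = kg of crushed granite, x2 = kg of natural pozzolan, x3 = kg of river sand, x4 = kg of GGBS.
min 0.036x1 + 0.114x2 + 0.037x3 + 0.143x4 s.t.:
  1x2 + 1x4 ≥ 1.59   (binder content)
  0.03x1 + 0.42x2 + 0.02x3 + 0.84x4 ≥ 1.12   (28-day strength contribution)
  0.02x1 + 1x2 + 0.03x3 + 1x4 ≥ 2.46   (fines)
  x1, x2, x3, x4 ≥ 0.
The optimal basis is {natural pozzolan, GGBS}; crushed granite, river sand drop out. Binding constraints: 28-day strength contribution and fines.
Solving gives x2 = 2.253, x4 = 0.2067.
Cost = 0.114·2.253 + 0.143·0.2067 = 0.28640.

£0.286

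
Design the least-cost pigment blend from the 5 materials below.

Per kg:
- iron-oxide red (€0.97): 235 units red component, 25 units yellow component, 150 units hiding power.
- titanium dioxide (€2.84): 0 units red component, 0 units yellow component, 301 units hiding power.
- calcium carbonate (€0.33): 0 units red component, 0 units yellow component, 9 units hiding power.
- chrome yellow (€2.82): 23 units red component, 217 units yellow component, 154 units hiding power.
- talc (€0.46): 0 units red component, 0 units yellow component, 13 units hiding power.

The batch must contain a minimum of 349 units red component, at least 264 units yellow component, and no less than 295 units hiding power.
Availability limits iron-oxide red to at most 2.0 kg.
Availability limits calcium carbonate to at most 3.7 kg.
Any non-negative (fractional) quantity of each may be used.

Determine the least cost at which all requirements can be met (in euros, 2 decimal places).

This is a linear program. Let x1 = kg of iron-oxide red, x2 = kg of titanium dioxide, x3 = kg of calcium carbonate, x4 = kg of chrome yellow, x5 = kg of talc.
min 0.97x1 + 2.84x2 + 0.33x3 + 2.82x4 + 0.46x5 s.t.:
  235x1 + 23x4 ≥ 349   (red component)
  25x1 + 217x4 ≥ 264   (yellow component)
  150x1 + 301x2 + 9x3 + 154x4 + 13x5 ≥ 295   (hiding power)
  x1 ≤ 2
  x3 ≤ 3.7
  x1, x2, x3, x4, x5 ≥ 0.
The minimum-cost mix takes nothing from titanium dioxide, calcium carbonate, talc — only iron-oxide red, chrome yellow. Binding constraints: red component and yellow component.
Optimal quantities: iron-oxide red = 1.382 kg, chrome yellow = 1.057 kg.
Hence cost = 0.97·1.382 + 2.82·1.057 = €4.3213.

€4.32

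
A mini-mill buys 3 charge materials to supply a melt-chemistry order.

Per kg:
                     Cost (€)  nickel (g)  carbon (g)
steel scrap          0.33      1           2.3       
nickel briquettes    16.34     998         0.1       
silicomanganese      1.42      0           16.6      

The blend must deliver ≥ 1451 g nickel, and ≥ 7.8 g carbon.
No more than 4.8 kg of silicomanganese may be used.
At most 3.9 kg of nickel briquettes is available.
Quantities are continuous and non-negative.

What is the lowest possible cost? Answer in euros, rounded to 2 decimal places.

€24.41

This is a linear program. Let x1 = kg of steel scrap, x2 = kg of nickel briquettes, x3 = kg of silicomanganese.
min 0.33x1 + 16.34x2 + 1.42x3 s.t.:
  1x1 + 998x2 ≥ 1451   (nickel)
  2.3x1 + 0.1x2 + 16.6x3 ≥ 7.8   (carbon)
  x3 ≤ 4.8
  x2 ≤ 3.9
  x1, x2, x3 ≥ 0.
The minimum-cost mix takes nothing from steel scrap — only nickel briquettes, silicomanganese. Binding constraints: nickel and carbon.
That vertex is x2 = 1.454, x3 = 0.4611.
Objective = 16.34·1.454 + 1.42·0.4611 = 24.4131.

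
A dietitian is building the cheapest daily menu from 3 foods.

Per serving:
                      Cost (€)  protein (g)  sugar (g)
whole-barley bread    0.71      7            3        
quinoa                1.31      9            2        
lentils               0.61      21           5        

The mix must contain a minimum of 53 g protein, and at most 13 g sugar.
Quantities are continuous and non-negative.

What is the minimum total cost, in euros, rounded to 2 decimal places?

€1.54

Treat it as an LP. Let x1 = servings of whole-barley bread, x2 = servings of quinoa, x3 = servings of lentils.
Minimize 0.71x1 + 1.31x2 + 0.61x3 with:
  7x1 + 9x2 + 21x3 ≥ 53   (protein)
  3x1 + 2x2 + 5x3 ≤ 13   (sugar)
  x1, x2, x3 ≥ 0.
The minimum-cost mix takes nothing from whole-barley bread, quinoa — only lentils. There the protein constraint is tight.
So lentils = 2.524 servings.
Objective = 0.61·2.524 = 1.5396.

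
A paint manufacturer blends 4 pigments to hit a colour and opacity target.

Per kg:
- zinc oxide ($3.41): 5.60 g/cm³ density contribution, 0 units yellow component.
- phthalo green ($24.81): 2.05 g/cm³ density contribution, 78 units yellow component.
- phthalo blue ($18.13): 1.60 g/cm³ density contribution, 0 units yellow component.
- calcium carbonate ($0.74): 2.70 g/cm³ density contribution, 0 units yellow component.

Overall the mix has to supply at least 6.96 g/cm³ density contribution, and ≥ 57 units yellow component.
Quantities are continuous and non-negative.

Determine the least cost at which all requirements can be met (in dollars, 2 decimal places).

$19.63

Set it up as a linear program. Let x1 = kg of zinc oxide, x2 = kg of phthalo green, x3 = kg of phthalo blue, x4 = kg of calcium carbonate.
min 3.41x1 + 24.81x2 + 18.13x3 + 0.74x4 subject to:
  5.6x1 + 2.05x2 + 1.6x3 + 2.7x4 ≥ 6.96   (density contribution)
  78x2 ≥ 57   (yellow component)
  x1, x2, x3, x4 ≥ 0.
The minimum-cost mix takes nothing from zinc oxide, phthalo blue — only phthalo green, calcium carbonate. The density contribution and yellow component requirements are met with equality.
Solving gives x2 = 0.7308, x4 = 2.023.
Total cost: 24.81·0.7308 + 0.74·2.023 = 19.6282.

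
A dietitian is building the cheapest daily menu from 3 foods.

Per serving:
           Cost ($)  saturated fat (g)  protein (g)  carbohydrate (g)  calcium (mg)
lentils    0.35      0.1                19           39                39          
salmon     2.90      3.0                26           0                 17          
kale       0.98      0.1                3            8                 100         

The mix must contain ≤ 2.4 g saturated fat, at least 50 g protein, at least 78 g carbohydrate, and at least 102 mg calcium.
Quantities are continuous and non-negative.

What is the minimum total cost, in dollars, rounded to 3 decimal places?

Let x1 = servings of lentils, x2 = servings of salmon, x3 = servings of kale.
Minimize 0.35x1 + 2.9x2 + 0.98x3 s.t.:
  0.1x1 + 3x2 + 0.1x3 ≤ 2.4   (saturated fat)
  19x1 + 26x2 + 3x3 ≥ 50   (protein)
  39x1 + 8x3 ≥ 78   (carbohydrate)
  39x1 + 17x2 + 100x3 ≥ 102   (calcium)
  x1, x2, x3 ≥ 0.
The optimal basis is {lentils}; salmon, kale drop out. The protein requirement is met with equality.
That vertex is x1 = 2.632.
Hence cost = 0.35·2.632 = $0.92120.

$0.921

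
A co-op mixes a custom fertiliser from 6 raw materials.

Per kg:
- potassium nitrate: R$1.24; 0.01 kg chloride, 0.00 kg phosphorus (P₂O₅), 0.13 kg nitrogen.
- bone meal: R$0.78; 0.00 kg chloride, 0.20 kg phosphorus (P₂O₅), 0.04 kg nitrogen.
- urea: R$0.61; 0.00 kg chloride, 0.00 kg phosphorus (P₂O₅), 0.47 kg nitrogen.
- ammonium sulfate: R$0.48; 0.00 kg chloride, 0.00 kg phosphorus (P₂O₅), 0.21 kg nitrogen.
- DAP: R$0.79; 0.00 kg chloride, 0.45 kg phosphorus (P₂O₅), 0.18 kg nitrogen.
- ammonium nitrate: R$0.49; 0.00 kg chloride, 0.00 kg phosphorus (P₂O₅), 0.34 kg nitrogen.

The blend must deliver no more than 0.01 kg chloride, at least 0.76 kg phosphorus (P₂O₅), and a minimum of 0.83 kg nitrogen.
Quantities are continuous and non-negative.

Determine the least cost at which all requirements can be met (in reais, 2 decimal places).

R$2.02

Let x1 = kg of potassium nitrate, x2 = kg of bone meal, x3 = kg of urea, x4 = kg of ammonium sulfate, x5 = kg of DAP, x6 = kg of ammonium nitrate.
Minimize 1.24x1 + 0.78x2 + 0.61x3 + 0.48x4 + 0.79x5 + 0.49x6 subject to:
  0.01x1 ≤ 0.01   (chloride)
  0.2x2 + 0.45x5 ≥ 0.76   (phosphorus (P₂O₅))
  0.13x1 + 0.04x2 + 0.47x3 + 0.21x4 + 0.18x5 + 0.34x6 ≥ 0.83   (nitrogen)
  x1, x2, x3, x4, x5, x6 ≥ 0.
At the optimum only urea, DAP are positive (potassium nitrate, bone meal, ammonium sulfate, ammonium nitrate = 0). The phosphorus (P₂O₅) and nitrogen requirements are met with equality.
That vertex is x3 = 1.119, x5 = 1.689.
Total cost: 0.61·1.119 + 0.79·1.689 = 2.0169.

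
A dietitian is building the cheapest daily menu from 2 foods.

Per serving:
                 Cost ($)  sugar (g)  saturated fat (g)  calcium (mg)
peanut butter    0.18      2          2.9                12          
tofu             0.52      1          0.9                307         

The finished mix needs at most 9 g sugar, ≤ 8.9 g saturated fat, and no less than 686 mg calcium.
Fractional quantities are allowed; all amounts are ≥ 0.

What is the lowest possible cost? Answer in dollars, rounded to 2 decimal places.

$1.16

Set it up as a linear program. Let x1 = servings of peanut butter, x2 = servings of tofu.
Minimize 0.18x1 + 0.52x2 s.t.:
  2x1 + 1x2 ≤ 9   (sugar)
  2.9x1 + 0.9x2 ≤ 8.9   (saturated fat)
  12x1 + 307x2 ≥ 686   (calcium)
  x1, x2 ≥ 0.
At the optimum only tofu is positive (peanut butter = 0). There the calcium constraint is tight.
Optimal quantities: tofu = 2.235 servings.
Total cost: 0.52·2.235 = 1.1622.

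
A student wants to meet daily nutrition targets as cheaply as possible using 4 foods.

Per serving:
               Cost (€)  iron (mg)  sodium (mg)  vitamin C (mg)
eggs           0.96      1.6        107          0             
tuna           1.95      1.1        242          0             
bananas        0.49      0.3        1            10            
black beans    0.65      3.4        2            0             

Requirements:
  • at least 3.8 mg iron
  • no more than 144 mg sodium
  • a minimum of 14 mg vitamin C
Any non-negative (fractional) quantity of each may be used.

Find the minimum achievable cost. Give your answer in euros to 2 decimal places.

€1.33

Let x1 = servings of eggs, x2 = servings of tuna, x3 = servings of bananas, x4 = servings of black beans.
Minimise 0.96x1 + 1.95x2 + 0.49x3 + 0.65x4 with:
  1.6x1 + 1.1x2 + 0.3x3 + 3.4x4 ≥ 3.8   (iron)
  107x1 + 242x2 + 1x3 + 2x4 ≤ 144   (sodium)
  10x3 ≥ 14   (vitamin C)
  x1, x2, x3, x4 ≥ 0.
The cheapest feasible vertex uses only bananas, black beans; eggs, tuna are not used. There the iron and vitamin C constraints are tight.
That vertex is x3 = 1.4, x4 = 0.9941.
Total cost: 0.49·1.4 + 0.65·0.9941 = 1.3322.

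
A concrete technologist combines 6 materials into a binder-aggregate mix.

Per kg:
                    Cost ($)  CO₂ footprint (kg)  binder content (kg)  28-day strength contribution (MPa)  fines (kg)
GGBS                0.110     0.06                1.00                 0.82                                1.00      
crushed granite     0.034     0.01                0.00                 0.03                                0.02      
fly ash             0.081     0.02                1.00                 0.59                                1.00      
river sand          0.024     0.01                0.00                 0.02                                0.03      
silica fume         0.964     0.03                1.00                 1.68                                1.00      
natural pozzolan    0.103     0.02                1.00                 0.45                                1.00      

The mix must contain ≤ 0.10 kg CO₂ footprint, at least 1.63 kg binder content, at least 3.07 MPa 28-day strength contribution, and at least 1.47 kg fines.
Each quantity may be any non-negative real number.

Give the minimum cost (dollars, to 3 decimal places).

$0.532

Let x1 = kg of GGBS, x2 = kg of crushed granite, x3 = kg of fly ash, x4 = kg of river sand, x5 = kg of silica fume, x6 = kg of natural pozzolan.
min 0.11x1 + 0.034x2 + 0.081x3 + 0.024x4 + 0.964x5 + 0.103x6 subject to:
  0.06x1 + 0.01x2 + 0.02x3 + 0.01x4 + 0.03x5 + 0.02x6 ≤ 0.1   (CO₂ footprint)
  1x1 + 1x3 + 1x5 + 1x6 ≥ 1.63   (binder content)
  0.82x1 + 0.03x2 + 0.59x3 + 0.02x4 + 1.68x5 + 0.45x6 ≥ 3.07   (28-day strength contribution)
  1x1 + 0.02x2 + 1x3 + 0.03x4 + 1x5 + 1x6 ≥ 1.47   (fines)
  x1, x2, x3, x4, x5, x6 ≥ 0.
At the optimum only fly ash, silica fume are positive (GGBS, crushed granite, river sand, natural pozzolan = 0). There the CO₂ footprint and 28-day strength contribution constraints are tight.
That vertex is x3 = 4.774, x5 = 0.1509.
Objective = 0.081·4.774 + 0.964·0.1509 = 0.53216.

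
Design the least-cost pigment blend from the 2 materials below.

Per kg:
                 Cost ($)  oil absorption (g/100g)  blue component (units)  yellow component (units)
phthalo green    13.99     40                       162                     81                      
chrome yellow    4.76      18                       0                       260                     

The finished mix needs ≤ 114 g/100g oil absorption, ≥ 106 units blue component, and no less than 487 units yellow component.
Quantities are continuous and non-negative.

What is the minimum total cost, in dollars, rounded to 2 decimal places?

$17.10

Set it up as a linear program. Let x1 = kg of phthalo green, x2 = kg of chrome yellow.
min 13.99x1 + 4.76x2 with:
  40x1 + 18x2 ≤ 114   (oil absorption)
  162x1 ≥ 106   (blue component)
  81x1 + 260x2 ≥ 487   (yellow component)
  x1, x2 ≥ 0.
Both inputs are positive at the optimum. Binding constraints: blue component and yellow component.
That vertex is x1 = 0.6543, x2 = 1.669.
Hence cost = 13.99·0.6543 + 4.76·1.669 = $17.0981.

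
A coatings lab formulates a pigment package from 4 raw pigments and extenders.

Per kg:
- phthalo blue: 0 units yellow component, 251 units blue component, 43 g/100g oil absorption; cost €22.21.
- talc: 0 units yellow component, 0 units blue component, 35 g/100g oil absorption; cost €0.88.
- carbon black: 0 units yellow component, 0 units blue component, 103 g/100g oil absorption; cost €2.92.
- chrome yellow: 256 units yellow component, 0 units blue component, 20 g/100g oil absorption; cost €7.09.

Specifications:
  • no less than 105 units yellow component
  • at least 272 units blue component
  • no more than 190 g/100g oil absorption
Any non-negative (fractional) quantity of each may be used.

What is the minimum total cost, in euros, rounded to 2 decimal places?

€26.98

This is a linear program. Let x1 = kg of phthalo blue, x2 = kg of talc, x3 = kg of carbon black, x4 = kg of chrome yellow.
min 22.21x1 + 0.88x2 + 2.92x3 + 7.09x4 s.t.:
  256x4 ≥ 105   (yellow component)
  251x1 ≥ 272   (blue component)
  43x1 + 35x2 + 103x3 + 20x4 ≤ 190   (oil absorption)
  x1, x2, x3, x4 ≥ 0.
The cheapest feasible vertex uses only phthalo blue, chrome yellow; talc, carbon black are not used. The yellow component and blue component requirements are met with equality.
Optimal quantities: phthalo blue = 1.084 kg, chrome yellow = 0.4102 kg.
Total cost: 22.21·1.084 + 7.09·0.4102 = 26.9840.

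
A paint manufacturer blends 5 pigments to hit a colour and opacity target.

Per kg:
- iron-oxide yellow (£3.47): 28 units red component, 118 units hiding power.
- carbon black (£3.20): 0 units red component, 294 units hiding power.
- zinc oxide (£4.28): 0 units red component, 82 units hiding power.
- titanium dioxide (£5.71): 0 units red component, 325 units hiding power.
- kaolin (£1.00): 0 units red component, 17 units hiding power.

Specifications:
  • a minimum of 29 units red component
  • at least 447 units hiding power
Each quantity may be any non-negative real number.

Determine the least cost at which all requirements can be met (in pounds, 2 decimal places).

Set it up as a linear program. Let x1 = kg of iron-oxide yellow, x2 = kg of carbon black, x3 = kg of zinc oxide, x4 = kg of titanium dioxide, x5 = kg of kaolin.
min 3.47x1 + 3.2x2 + 4.28x3 + 5.71x4 + 1x5 s.t.:
  28x1 ≥ 29   (red component)
  118x1 + 294x2 + 82x3 + 325x4 + 17x5 ≥ 447   (hiding power)
  x1, x2, x3, x4, x5 ≥ 0.
The optimal basis is {iron-oxide yellow, carbon black}; zinc oxide, titanium dioxide, kaolin drop out. The red component and hiding power requirements are met with equality.
So iron-oxide yellow = 1.036 kg, carbon black = 1.105 kg.
Objective = 3.47·1.036 + 3.2·1.105 = 7.1309.

£7.13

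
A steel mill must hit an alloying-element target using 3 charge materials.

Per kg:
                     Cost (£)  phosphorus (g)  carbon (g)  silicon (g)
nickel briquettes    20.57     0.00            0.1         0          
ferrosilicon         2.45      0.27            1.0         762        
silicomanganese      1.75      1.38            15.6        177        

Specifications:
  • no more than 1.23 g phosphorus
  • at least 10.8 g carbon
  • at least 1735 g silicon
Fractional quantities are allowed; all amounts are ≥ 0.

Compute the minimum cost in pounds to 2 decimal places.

Treat it as an LP. Let x1 = kg of nickel briquettes, x2 = kg of ferrosilicon, x3 = kg of silicomanganese.
Minimise 20.57x1 + 2.45x2 + 1.75x3 subject to:
  0.27x2 + 1.38x3 ≤ 1.23   (phosphorus)
  0.1x1 + 1x2 + 15.6x3 ≥ 10.8   (carbon)
  762x2 + 177x3 ≥ 1735   (silicon)
  x1, x2, x3 ≥ 0.
The optimal mix uses every input. There the phosphorus, carbon, silicon constraints are tight.
So nickel briquettes = 13.456 kg, ferrosilicon = 2.1684 kg, silicomanganese = 0.46705 kg.
Hence cost = 20.57·13.456 + 2.45·2.1684 + 1.75·0.46705 = £282.9198.

£282.92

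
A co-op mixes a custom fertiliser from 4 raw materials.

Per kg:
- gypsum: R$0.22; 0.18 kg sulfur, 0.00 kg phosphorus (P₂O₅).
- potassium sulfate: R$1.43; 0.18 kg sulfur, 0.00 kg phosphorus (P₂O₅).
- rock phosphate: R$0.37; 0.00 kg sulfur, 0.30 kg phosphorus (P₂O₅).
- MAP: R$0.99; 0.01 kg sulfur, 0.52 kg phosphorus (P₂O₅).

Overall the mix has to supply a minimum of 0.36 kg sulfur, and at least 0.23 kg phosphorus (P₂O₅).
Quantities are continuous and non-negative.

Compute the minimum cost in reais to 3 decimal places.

Let x1 = kg of gypsum, x2 = kg of potassium sulfate, x3 = kg of rock phosphate, x4 = kg of MAP.
Minimise 0.22x1 + 1.43x2 + 0.37x3 + 0.99x4 subject to:
  0.18x1 + 0.18x2 + 0.01x4 ≥ 0.36   (sulfur)
  0.3x3 + 0.52x4 ≥ 0.23   (phosphorus (P₂O₅))
  x1, x2, x3, x4 ≥ 0.
The minimum-cost mix takes nothing from potassium sulfate, MAP — only gypsum, rock phosphate. There the sulfur and phosphorus (P₂O₅) constraints are tight.
So gypsum = 2 kg, rock phosphate = 0.7667 kg.
Hence cost = 0.22·2 + 0.37·0.7667 = R$0.72368.

R$0.724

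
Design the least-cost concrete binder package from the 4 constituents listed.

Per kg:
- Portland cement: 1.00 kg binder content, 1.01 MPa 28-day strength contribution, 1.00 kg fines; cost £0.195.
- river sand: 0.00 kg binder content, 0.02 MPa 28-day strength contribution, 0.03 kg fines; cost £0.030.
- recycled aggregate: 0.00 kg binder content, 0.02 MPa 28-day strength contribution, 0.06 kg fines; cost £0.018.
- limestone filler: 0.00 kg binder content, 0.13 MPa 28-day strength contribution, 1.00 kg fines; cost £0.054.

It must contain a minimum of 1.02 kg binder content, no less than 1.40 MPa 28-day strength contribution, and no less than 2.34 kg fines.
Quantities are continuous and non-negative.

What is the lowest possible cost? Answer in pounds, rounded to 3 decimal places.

Let x1 = kg of Portland cement, x2 = kg of river sand, x3 = kg of recycled aggregate, x4 = kg of limestone filler.
min 0.195x1 + 0.03x2 + 0.018x3 + 0.054x4 s.t.:
  1x1 ≥ 1.02   (binder content)
  1.01x1 + 0.02x2 + 0.02x3 + 0.13x4 ≥ 1.4   (28-day strength contribution)
  1x1 + 0.03x2 + 0.06x3 + 1x4 ≥ 2.34   (fines)
  x1, x2, x3, x4 ≥ 0.
At the optimum only Portland cement, limestone filler are positive (river sand, recycled aggregate = 0). The 28-day strength contribution and fines requirements are met with equality.
That vertex is x1 = 1.245, x4 = 1.095.
Objective = 0.195·1.245 + 0.054·1.095 = 0.30191.

£0.302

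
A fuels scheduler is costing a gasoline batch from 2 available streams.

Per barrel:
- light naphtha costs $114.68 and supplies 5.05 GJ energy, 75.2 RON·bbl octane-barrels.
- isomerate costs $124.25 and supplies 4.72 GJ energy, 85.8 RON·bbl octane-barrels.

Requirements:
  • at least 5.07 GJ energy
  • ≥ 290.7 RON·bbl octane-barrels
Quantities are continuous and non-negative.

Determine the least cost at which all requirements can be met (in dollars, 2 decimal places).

Let x1 = barrels of light naphtha, x2 = barrels of isomerate.
min 114.68x1 + 124.25x2 subject to:
  5.05x1 + 4.72x2 ≥ 5.07   (energy)
  75.2x1 + 85.8x2 ≥ 290.7   (octane-barrels)
  x1, x2 ≥ 0.
The minimum-cost mix takes nothing from light naphtha — only isomerate. There the octane-barrels constraint is tight.
So isomerate = 3.3881 barrels.
Objective = 124.25·3.3881 = 420.9714.

$420.97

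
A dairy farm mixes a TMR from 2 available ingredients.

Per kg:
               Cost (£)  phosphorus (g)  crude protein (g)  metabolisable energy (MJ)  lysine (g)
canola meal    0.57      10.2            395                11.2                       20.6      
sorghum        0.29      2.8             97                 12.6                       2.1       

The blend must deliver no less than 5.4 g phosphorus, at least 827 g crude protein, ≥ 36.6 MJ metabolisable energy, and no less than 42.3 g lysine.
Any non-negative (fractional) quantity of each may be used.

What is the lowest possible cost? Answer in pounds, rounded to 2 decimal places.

Treat it as an LP. Let x1 = kg of canola meal, x2 = kg of sorghum.
min 0.57x1 + 0.29x2 with:
  10.2x1 + 2.8x2 ≥ 5.4   (phosphorus)
  395x1 + 97x2 ≥ 827   (crude protein)
  11.2x1 + 12.6x2 ≥ 36.6   (metabolisable energy)
  20.6x1 + 2.1x2 ≥ 42.3   (lysine)
  x1, x2 ≥ 0.
Both inputs are positive at the optimum. Binding constraints: metabolisable energy and lysine.
Solving gives x1 = 1.932, x2 = 1.187.
Total cost: 0.57·1.932 + 0.29·1.187 = 1.4455.

£1.45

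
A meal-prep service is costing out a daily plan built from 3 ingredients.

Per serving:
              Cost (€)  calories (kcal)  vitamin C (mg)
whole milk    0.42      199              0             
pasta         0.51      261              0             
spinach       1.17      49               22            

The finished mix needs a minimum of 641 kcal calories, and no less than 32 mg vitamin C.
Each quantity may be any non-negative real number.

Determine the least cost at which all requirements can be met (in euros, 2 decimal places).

This is a linear program. Let x1 = servings of whole milk, x2 = servings of pasta, x3 = servings of spinach.
min 0.42x1 + 0.51x2 + 1.17x3 s.t.:
  199x1 + 261x2 + 49x3 ≥ 641   (calories)
  22x3 ≥ 32   (vitamin C)
  x1, x2, x3 ≥ 0.
The minimum-cost mix takes nothing from whole milk — only pasta, spinach. Binding constraints: calories and vitamin C.
That vertex is x2 = 2.183, x3 = 1.455.
Hence cost = 0.51·2.183 + 1.17·1.455 = €2.8157.

€2.82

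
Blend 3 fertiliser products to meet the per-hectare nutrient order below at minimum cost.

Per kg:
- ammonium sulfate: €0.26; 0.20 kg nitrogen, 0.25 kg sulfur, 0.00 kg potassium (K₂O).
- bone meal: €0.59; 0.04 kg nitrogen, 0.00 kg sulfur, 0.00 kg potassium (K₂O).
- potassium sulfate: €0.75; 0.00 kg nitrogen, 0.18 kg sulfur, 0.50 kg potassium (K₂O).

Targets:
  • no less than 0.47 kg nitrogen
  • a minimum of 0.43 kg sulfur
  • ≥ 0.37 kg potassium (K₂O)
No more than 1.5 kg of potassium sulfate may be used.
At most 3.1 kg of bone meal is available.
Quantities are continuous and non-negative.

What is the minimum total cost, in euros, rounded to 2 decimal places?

€1.17

Let x1 = kg of ammonium sulfate, x2 = kg of bone meal, x3 = kg of potassium sulfate.
Minimize 0.26x1 + 0.59x2 + 0.75x3 s.t.:
  0.2x1 + 0.04x2 ≥ 0.47   (nitrogen)
  0.25x1 + 0.18x3 ≥ 0.43   (sulfur)
  0.5x3 ≥ 0.37   (potassium (K₂O))
  x3 ≤ 1.5
  x2 ≤ 3.1
  x1, x2, x3 ≥ 0.
The cheapest feasible vertex uses only ammonium sulfate, potassium sulfate; bone meal is not used. The nitrogen and potassium (K₂O) requirements are met with equality.
Solving gives x1 = 2.35, x3 = 0.74.
Cost = 0.26·2.35 + 0.75·0.74 = 1.1660.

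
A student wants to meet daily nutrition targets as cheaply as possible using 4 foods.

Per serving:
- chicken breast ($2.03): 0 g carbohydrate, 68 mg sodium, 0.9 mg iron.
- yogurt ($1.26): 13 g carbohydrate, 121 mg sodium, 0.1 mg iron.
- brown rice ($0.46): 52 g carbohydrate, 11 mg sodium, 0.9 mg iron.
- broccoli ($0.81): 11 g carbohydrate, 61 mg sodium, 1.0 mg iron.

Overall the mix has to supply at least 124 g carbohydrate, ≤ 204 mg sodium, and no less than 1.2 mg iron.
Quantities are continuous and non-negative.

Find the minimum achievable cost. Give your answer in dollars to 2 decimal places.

$1.10

Treat it as an LP. Let x1 = servings of chicken breast, x2 = servings of yogurt, x3 = servings of brown rice, x4 = servings of broccoli.
Minimise 2.03x1 + 1.26x2 + 0.46x3 + 0.81x4 with:
  13x2 + 52x3 + 11x4 ≥ 124   (carbohydrate)
  68x1 + 121x2 + 11x3 + 61x4 ≤ 204   (sodium)
  0.9x1 + 0.1x2 + 0.9x3 + 1x4 ≥ 1.2   (iron)
  x1, x2, x3, x4 ≥ 0.
The cheapest feasible vertex uses only brown rice; chicken breast, yogurt, broccoli are not used. The carbohydrate requirement is met with equality.
That vertex is x3 = 2.385.
Cost = 0.46·2.385 = 1.0971.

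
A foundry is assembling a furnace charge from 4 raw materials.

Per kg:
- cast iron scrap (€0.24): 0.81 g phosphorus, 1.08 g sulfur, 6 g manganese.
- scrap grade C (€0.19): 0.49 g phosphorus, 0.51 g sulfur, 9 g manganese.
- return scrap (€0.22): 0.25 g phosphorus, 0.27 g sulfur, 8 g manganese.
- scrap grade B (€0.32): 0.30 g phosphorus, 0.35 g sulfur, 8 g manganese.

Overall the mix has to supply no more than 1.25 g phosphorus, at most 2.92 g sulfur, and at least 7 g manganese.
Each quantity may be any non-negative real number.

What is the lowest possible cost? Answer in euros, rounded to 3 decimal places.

€0.148

Let x1 = kg of cast iron scrap, x2 = kg of scrap grade C, x3 = kg of return scrap, x4 = kg of scrap grade B.
Minimise 0.24x1 + 0.19x2 + 0.22x3 + 0.32x4 s.t.:
  0.81x1 + 0.49x2 + 0.25x3 + 0.3x4 ≤ 1.25   (phosphorus)
  1.08x1 + 0.51x2 + 0.27x3 + 0.35x4 ≤ 2.92   (sulfur)
  6x1 + 9x2 + 8x3 + 8x4 ≥ 7   (manganese)
  x1, x2, x3, x4 ≥ 0.
The optimal basis is {scrap grade C}; cast iron scrap, return scrap, scrap grade B drop out. The manganese requirement is met with equality.
Solving gives x2 = 0.7778.
Hence cost = 0.19·0.7778 = €0.14778.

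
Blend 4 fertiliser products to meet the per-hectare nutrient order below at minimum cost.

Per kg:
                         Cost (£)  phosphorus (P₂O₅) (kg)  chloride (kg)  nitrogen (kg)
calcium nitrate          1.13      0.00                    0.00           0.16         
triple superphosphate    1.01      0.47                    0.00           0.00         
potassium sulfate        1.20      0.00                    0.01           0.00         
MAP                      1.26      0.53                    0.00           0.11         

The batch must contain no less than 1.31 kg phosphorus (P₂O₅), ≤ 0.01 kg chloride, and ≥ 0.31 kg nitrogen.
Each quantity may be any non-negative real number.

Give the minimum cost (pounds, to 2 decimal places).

£3.38

Set it up as a linear program. Let x1 = kg of calcium nitrate, x2 = kg of triple superphosphate, x3 = kg of potassium sulfate, x4 = kg of MAP.
Minimise 1.13x1 + 1.01x2 + 1.2x3 + 1.26x4 with:
  0.47x2 + 0.53x4 ≥ 1.31   (phosphorus (P₂O₅))
  0.01x3 ≤ 0.01   (chloride)
  0.16x1 + 0.11x4 ≥ 0.31   (nitrogen)
  x1, x2, x3, x4 ≥ 0.
At the optimum only calcium nitrate, MAP are positive (triple superphosphate, potassium sulfate = 0). The phosphorus (P₂O₅) and nitrogen requirements are met with equality.
Solving gives x1 = 0.2382, x4 = 2.472.
Cost = 1.13·0.2382 + 1.26·2.472 = 3.3839.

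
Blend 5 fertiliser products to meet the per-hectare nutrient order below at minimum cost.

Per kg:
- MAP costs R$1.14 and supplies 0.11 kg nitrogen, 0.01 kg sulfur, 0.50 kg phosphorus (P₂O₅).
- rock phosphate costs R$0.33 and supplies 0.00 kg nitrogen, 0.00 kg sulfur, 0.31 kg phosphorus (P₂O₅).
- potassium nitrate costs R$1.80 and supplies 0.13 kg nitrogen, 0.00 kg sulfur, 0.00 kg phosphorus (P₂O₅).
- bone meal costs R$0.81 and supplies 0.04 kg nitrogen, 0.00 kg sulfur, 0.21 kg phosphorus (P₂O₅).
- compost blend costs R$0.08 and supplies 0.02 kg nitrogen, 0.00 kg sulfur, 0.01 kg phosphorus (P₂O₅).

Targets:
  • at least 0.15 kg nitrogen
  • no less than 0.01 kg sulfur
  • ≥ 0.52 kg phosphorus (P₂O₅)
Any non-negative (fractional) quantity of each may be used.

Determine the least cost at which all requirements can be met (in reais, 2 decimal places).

Let x1 = kg of MAP, x2 = kg of rock phosphate, x3 = kg of potassium nitrate, x4 = kg of bone meal, x5 = kg of compost blend.
min 1.14x1 + 0.33x2 + 1.8x3 + 0.81x4 + 0.08x5 with:
  0.11x1 + 0.13x3 + 0.04x4 + 0.02x5 ≥ 0.15   (nitrogen)
  0.01x1 ≥ 0.01   (sulfur)
  0.5x1 + 0.31x2 + 0.21x4 + 0.01x5 ≥ 0.52   (phosphorus (P₂O₅))
  x1, x2, x3, x4, x5 ≥ 0.
The cheapest feasible vertex uses only MAP, compost blend; rock phosphate, potassium nitrate, bone meal are not used. Binding constraints: nitrogen, sulfur, phosphorus (P₂O₅).
Solving gives x1 = 1, x5 = 2.
Cost = 1.14·1 + 0.08·2 = 1.3000.

R$1.30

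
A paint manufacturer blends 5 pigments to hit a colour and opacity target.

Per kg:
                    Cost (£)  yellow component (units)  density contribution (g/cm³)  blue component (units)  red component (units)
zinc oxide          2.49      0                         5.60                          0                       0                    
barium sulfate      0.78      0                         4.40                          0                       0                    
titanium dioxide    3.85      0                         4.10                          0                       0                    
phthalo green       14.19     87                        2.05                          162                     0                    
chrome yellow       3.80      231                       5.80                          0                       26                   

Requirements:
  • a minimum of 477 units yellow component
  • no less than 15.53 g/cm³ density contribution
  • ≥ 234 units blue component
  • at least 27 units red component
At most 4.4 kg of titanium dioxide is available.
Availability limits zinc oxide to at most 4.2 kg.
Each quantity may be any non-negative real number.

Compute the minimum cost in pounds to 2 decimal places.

Let x1 = kg of zinc oxide, x2 = kg of barium sulfate, x3 = kg of titanium dioxide, x4 = kg of phthalo green, x5 = kg of chrome yellow.
Minimise 2.49x1 + 0.78x2 + 3.85x3 + 14.19x4 + 3.8x5 subject to:
  87x4 + 231x5 ≥ 477   (yellow component)
  5.6x1 + 4.4x2 + 4.1x3 + 2.05x4 + 5.8x5 ≥ 15.53   (density contribution)
  162x4 ≥ 234   (blue component)
  26x5 ≥ 27   (red component)
  x3 ≤ 4.4
  x1 ≤ 4.2
  x1, x2, x3, x4, x5 ≥ 0.
The cheapest feasible vertex uses only barium sulfate, phthalo green, chrome yellow; zinc oxide, titanium dioxide are not used. There the yellow component, density contribution, blue component constraints are tight.
So barium sulfate = 0.85171 kg, phthalo green = 1.4444 kg, chrome yellow = 1.5209 kg.
Cost = 0.78·0.85171 + 14.19·1.4444 + 3.8·1.5209 = 26.9398.

£26.94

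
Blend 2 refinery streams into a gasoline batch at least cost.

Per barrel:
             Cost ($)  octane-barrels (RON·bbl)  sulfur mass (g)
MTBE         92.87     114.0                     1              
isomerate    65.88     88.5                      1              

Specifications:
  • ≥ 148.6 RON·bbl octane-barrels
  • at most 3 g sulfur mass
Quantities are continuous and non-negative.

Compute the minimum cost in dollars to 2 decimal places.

Let x1 = barrels of MTBE, x2 = barrels of isomerate.
Minimise 92.87x1 + 65.88x2 with:
  114x1 + 88.5x2 ≥ 148.6   (octane-barrels)
  1x1 + 1x2 ≤ 3   (sulfur mass)
  x1, x2 ≥ 0.
The minimum-cost mix takes nothing from MTBE — only isomerate. Binding constraint: octane-barrels.
Solving gives x2 = 1.6791.
Total cost: 65.88·1.6791 = 110.6191.

$110.62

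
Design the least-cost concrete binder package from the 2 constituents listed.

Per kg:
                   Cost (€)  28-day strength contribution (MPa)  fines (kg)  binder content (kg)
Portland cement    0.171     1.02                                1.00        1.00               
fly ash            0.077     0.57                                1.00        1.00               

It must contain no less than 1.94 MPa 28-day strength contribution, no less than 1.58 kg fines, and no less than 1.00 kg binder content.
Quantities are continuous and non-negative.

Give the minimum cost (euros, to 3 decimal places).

€0.262

Let x1 = kg of Portland cement, x2 = kg of fly ash.
Minimize 0.171x1 + 0.077x2 with:
  1.02x1 + 0.57x2 ≥ 1.94   (28-day strength contribution)
  1x1 + 1x2 ≥ 1.58   (fines)
  1x1 + 1x2 ≥ 1   (binder content)
  x1, x2 ≥ 0.
At the optimum only fly ash is positive (Portland cement = 0). Binding constraint: 28-day strength contribution.
So fly ash = 3.404 kg.
Total cost: 0.077·3.404 = 0.26211.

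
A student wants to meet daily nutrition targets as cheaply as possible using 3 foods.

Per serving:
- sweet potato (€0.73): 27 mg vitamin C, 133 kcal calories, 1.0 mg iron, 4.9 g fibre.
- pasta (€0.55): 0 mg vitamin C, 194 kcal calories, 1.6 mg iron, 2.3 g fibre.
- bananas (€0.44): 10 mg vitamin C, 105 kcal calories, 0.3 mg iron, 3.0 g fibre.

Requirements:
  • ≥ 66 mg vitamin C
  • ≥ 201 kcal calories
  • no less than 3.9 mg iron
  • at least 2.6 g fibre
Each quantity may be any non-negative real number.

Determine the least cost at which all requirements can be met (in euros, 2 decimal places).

Set it up as a linear program. Let x1 = servings of sweet potato, x2 = servings of pasta, x3 = servings of bananas.
min 0.73x1 + 0.55x2 + 0.44x3 s.t.:
  27x1 + 10x3 ≥ 66   (vitamin C)
  133x1 + 194x2 + 105x3 ≥ 201   (calories)
  1x1 + 1.6x2 + 0.3x3 ≥ 3.9   (iron)
  4.9x1 + 2.3x2 + 3x3 ≥ 2.6   (fibre)
  x1, x2, x3 ≥ 0.
The optimal basis is {sweet potato, pasta}; bananas drops out. Binding constraints: vitamin C and iron.
So sweet potato = 2.444 servings, pasta = 0.9097 servings.
Cost = 0.73·2.444 + 0.55·0.9097 = 2.2845.

€2.28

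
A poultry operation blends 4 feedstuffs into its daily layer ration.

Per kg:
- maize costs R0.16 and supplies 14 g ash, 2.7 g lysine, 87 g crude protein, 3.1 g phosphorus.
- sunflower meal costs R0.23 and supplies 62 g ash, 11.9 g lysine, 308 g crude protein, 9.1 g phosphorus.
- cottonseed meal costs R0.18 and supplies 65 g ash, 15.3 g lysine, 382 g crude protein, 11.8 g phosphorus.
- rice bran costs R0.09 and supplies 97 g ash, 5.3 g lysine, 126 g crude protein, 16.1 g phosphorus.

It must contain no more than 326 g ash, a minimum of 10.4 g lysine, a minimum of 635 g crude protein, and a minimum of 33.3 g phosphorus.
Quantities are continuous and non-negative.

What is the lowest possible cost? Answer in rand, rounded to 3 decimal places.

This is a linear program. Let x1 = kg of maize, x2 = kg of sunflower meal, x3 = kg of cottonseed meal, x4 = kg of rice bran.
min 0.16x1 + 0.23x2 + 0.18x3 + 0.09x4 with:
  14x1 + 62x2 + 65x3 + 97x4 ≤ 326   (ash)
  2.7x1 + 11.9x2 + 15.3x3 + 5.3x4 ≥ 10.4   (lysine)
  87x1 + 308x2 + 382x3 + 126x4 ≥ 635   (crude protein)
  3.1x1 + 9.1x2 + 11.8x3 + 16.1x4 ≥ 33.3   (phosphorus)
  x1, x2, x3, x4 ≥ 0.
The optimal basis is {cottonseed meal, rice bran}; maize, sunflower meal drop out. There the crude protein and phosphorus constraints are tight.
That vertex is x3 = 1.293, x4 = 1.121.
Cost = 0.18·1.293 + 0.09·1.121 = 0.33363.

R0.334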